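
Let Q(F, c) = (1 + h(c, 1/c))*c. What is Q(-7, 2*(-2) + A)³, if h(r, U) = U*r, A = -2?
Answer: -1728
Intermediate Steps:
Q(F, c) = 2*c (Q(F, c) = (1 + c/c)*c = (1 + 1)*c = 2*c)
Q(-7, 2*(-2) + A)³ = (2*(2*(-2) - 2))³ = (2*(-4 - 2))³ = (2*(-6))³ = (-12)³ = -1728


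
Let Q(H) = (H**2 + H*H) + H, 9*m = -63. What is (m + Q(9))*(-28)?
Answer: -4592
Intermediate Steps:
m = -7 (m = (1/9)*(-63) = -7)
Q(H) = H + 2*H**2 (Q(H) = (H**2 + H**2) + H = 2*H**2 + H = H + 2*H**2)
(m + Q(9))*(-28) = (-7 + 9*(1 + 2*9))*(-28) = (-7 + 9*(1 + 18))*(-28) = (-7 + 9*19)*(-28) = (-7 + 171)*(-28) = 164*(-28) = -4592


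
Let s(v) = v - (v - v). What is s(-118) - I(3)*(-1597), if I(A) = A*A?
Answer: 14255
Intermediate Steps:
s(v) = v (s(v) = v - 1*0 = v + 0 = v)
I(A) = A**2
s(-118) - I(3)*(-1597) = -118 - 3**2*(-1597) = -118 - 9*(-1597) = -118 - 1*(-14373) = -118 + 14373 = 14255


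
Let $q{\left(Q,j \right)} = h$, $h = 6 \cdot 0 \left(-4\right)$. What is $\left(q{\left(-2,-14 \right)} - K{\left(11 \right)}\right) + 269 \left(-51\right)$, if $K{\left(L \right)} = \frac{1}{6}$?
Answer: $- \frac{82315}{6} \approx -13719.0$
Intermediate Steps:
$K{\left(L \right)} = \frac{1}{6}$
$h = 0$ ($h = 0 \left(-4\right) = 0$)
$q{\left(Q,j \right)} = 0$
$\left(q{\left(-2,-14 \right)} - K{\left(11 \right)}\right) + 269 \left(-51\right) = \left(0 - \frac{1}{6}\right) + 269 \left(-51\right) = \left(0 - \frac{1}{6}\right) - 13719 = - \frac{1}{6} - 13719 = - \frac{82315}{6}$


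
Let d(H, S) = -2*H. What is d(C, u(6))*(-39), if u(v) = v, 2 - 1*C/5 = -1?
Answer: 1170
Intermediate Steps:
C = 15 (C = 10 - 5*(-1) = 10 + 5 = 15)
d(C, u(6))*(-39) = -2*15*(-39) = -30*(-39) = 1170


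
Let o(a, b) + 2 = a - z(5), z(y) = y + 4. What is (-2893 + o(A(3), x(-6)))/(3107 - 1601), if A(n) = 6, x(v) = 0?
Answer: -483/251 ≈ -1.9243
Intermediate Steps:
z(y) = 4 + y
o(a, b) = -11 + a (o(a, b) = -2 + (a - (4 + 5)) = -2 + (a - 1*9) = -2 + (a - 9) = -2 + (-9 + a) = -11 + a)
(-2893 + o(A(3), x(-6)))/(3107 - 1601) = (-2893 + (-11 + 6))/(3107 - 1601) = (-2893 - 5)/1506 = -2898*1/1506 = -483/251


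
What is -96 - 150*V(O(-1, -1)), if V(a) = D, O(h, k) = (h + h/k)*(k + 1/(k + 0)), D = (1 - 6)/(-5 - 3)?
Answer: -759/4 ≈ -189.75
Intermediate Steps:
D = 5/8 (D = -5/(-8) = -5*(-⅛) = 5/8 ≈ 0.62500)
O(h, k) = (h + h/k)*(k + 1/k)
V(a) = 5/8
-96 - 150*V(O(-1, -1)) = -96 - 150*5/8 = -96 - 375/4 = -759/4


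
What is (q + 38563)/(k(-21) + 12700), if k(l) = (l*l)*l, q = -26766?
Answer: 11797/3439 ≈ 3.4304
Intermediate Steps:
k(l) = l³ (k(l) = l²*l = l³)
(q + 38563)/(k(-21) + 12700) = (-26766 + 38563)/((-21)³ + 12700) = 11797/(-9261 + 12700) = 11797/3439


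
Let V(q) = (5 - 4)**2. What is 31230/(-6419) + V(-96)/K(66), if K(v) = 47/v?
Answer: -1044156/301693 ≈ -3.4610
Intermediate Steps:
V(q) = 1 (V(q) = 1**2 = 1)
31230/(-6419) + V(-96)/K(66) = 31230/(-6419) + 1/(47/66) = 31230*(-1/6419) + 1/(47*(1/66)) = -31230/6419 + 1/(47/66) = -31230/6419 + 1*(66/47) = -31230/6419 + 66/47 = -1044156/301693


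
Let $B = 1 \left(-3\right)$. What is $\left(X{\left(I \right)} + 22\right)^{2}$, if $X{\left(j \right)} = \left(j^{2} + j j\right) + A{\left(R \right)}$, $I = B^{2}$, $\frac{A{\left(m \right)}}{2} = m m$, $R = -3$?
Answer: $40804$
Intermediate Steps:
$B = -3$
$A{\left(m \right)} = 2 m^{2}$ ($A{\left(m \right)} = 2 m m = 2 m^{2}$)
$I = 9$ ($I = \left(-3\right)^{2} = 9$)
$X{\left(j \right)} = 18 + 2 j^{2}$ ($X{\left(j \right)} = \left(j^{2} + j j\right) + 2 \left(-3\right)^{2} = \left(j^{2} + j^{2}\right) + 2 \cdot 9 = 2 j^{2} + 18 = 18 + 2 j^{2}$)
$\left(X{\left(I \right)} + 22\right)^{2} = \left(\left(18 + 2 \cdot 9^{2}\right) + 22\right)^{2} = \left(\left(18 + 2 \cdot 81\right) + 22\right)^{2} = \left(\left(18 + 162\right) + 22\right)^{2} = \left(180 + 22\right)^{2} = 202^{2} = 40804$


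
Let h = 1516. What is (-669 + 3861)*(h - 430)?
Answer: 3466512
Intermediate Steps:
(-669 + 3861)*(h - 430) = (-669 + 3861)*(1516 - 430) = 3192*1086 = 3466512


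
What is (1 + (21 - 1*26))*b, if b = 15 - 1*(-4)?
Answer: -76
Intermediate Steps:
b = 19 (b = 15 + 4 = 19)
(1 + (21 - 1*26))*b = (1 + (21 - 1*26))*19 = (1 + (21 - 26))*19 = (1 - 5)*19 = -4*19 = -76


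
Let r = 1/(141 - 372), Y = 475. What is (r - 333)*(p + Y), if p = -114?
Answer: -27769564/231 ≈ -1.2021e+5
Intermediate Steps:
r = -1/231 (r = 1/(-231) = -1/231 ≈ -0.0043290)
(r - 333)*(p + Y) = (-1/231 - 333)*(-114 + 475) = -76924/231*361 = -27769564/231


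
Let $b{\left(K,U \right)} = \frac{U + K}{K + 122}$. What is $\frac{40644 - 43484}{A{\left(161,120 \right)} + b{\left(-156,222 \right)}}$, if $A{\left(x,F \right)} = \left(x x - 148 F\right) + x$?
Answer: $- \frac{48280}{141441} \approx -0.34134$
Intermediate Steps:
$b{\left(K,U \right)} = \frac{K + U}{122 + K}$
$A{\left(x,F \right)} = x + x^{2} - 148 F$ ($A{\left(x,F \right)} = \left(x^{2} - 148 F\right) + x = x + x^{2} - 148 F$)
$\frac{40644 - 43484}{A{\left(161,120 \right)} + b{\left(-156,222 \right)}} = \frac{40644 - 43484}{\left(161 + 161^{2} - 17760\right) + \frac{-156 + 222}{122 - 156}} = - \frac{2840}{\left(161 + 25921 - 17760\right) + \frac{1}{-34} \cdot 66} = - \frac{2840}{8322 - \frac{33}{17}} = - \frac{2840}{\frac{141441}{17}} = \left(-2840\right) \frac{17}{141441} = - \frac{48280}{141441}$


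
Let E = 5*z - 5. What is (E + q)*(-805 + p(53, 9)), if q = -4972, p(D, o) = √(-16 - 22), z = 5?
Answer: 3986360 - 4952*I*√38 ≈ 3.9864e+6 - 30526.0*I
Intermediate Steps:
p(D, o) = I*√38 (p(D, o) = √(-38) = I*√38)
E = 20 (E = 5*5 - 5 = 25 - 5 = 20)
(E + q)*(-805 + p(53, 9)) = (20 - 4972)*(-805 + I*√38) = -4952*(-805 + I*√38) = 3986360 - 4952*I*√38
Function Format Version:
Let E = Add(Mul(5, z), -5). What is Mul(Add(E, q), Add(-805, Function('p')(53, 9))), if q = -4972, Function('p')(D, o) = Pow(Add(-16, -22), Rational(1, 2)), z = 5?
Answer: Add(3986360, Mul(-4952, I, Pow(38, Rational(1, 2)))) ≈ Add(3.9864e+6, Mul(-30526., I))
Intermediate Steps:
Function('p')(D, o) = Mul(I, Pow(38, Rational(1, 2))) (Function('p')(D, o) = Pow(-38, Rational(1, 2)) = Mul(I, Pow(38, Rational(1, 2))))
E = 20 (E = Add(Mul(5, 5), -5) = Add(25, -5) = 20)
Mul(Add(E, q), Add(-805, Function('p')(53, 9))) = Mul(Add(20, -4972), Add(-805, Mul(I, Pow(38, Rational(1, 2))))) = Mul(-4952, Add(-805, Mul(I, Pow(38, Rational(1, 2))))) = Add(3986360, Mul(-4952, I, Pow(38, Rational(1, 2))))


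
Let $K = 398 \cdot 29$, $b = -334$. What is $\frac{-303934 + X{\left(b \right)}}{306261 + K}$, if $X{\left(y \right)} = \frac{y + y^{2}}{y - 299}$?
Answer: $- \frac{64167148}{67056433} \approx -0.95691$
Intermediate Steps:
$K = 11542$
$X{\left(y \right)} = \frac{y + y^{2}}{-299 + y}$
$\frac{-303934 + X{\left(b \right)}}{306261 + K} = \frac{-303934 - \frac{334 \left(1 - 334\right)}{-299 - 334}}{306261 + 11542} = \frac{-303934 - 334 \frac{1}{-633} \left(-333\right)}{317803} = \left(-303934 - \left(- \frac{334}{633}\right) \left(-333\right)\right) \frac{1}{317803} = \left(-303934 - \frac{37074}{211}\right) \frac{1}{317803} = \left(- \frac{64167148}{211}\right) \frac{1}{317803} = - \frac{64167148}{67056433}$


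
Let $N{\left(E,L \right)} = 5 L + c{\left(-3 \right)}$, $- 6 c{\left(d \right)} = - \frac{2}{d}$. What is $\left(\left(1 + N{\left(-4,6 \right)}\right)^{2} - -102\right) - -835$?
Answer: $\frac{153181}{81} \approx 1891.1$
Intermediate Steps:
$c{\left(d \right)} = \frac{1}{3 d}$ ($c{\left(d \right)} = - \frac{\left(-2\right) \frac{1}{d}}{6} = \frac{1}{3 d}$)
$N{\left(E,L \right)} = - \frac{1}{9} + 5 L$ ($N{\left(E,L \right)} = 5 L + \frac{1}{3 \left(-3\right)} = 5 L + \frac{1}{3} \left(- \frac{1}{3}\right) = 5 L - \frac{1}{9} = - \frac{1}{9} + 5 L$)
$\left(\left(1 + N{\left(-4,6 \right)}\right)^{2} - -102\right) - -835 = \left(\left(1 + \left(- \frac{1}{9} + 5 \cdot 6\right)\right)^{2} - -102\right) - -835 = \left(\left(1 + \left(- \frac{1}{9} + 30\right)\right)^{2} + 102\right) + 835 = \left(\left(1 + \frac{269}{9}\right)^{2} + 102\right) + 835 = \left(\left(\frac{278}{9}\right)^{2} + 102\right) + 835 = \left(\frac{77284}{81} + 102\right) + 835 = \frac{85546}{81} + 835 = \frac{153181}{81}$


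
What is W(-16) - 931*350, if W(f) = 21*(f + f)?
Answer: -326522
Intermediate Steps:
W(f) = 42*f (W(f) = 21*(2*f) = 42*f)
W(-16) - 931*350 = 42*(-16) - 931*350 = -672 - 325850 = -326522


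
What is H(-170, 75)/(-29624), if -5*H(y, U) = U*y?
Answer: -1275/14812 ≈ -0.086079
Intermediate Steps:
H(y, U) = -U*y/5
H(-170, 75)/(-29624) = -⅕*75*(-170)/(-29624) = 2550*(-1/29624) = -1275/14812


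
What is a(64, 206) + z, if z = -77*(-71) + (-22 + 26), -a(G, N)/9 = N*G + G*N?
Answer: -231841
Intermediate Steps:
a(G, N) = -18*G*N (a(G, N) = -9*(N*G + G*N) = -9*(G*N + G*N) = -18*G*N)
z = 5471 (z = 5467 + 4 = 5471)
a(64, 206) + z = -18*64*206 + 5471 = -237312 + 5471 = -231841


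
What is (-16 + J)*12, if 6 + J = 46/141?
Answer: -12224/47 ≈ -260.08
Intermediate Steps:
J = -800/141 (J = -6 + 46/141 = -800/141 ≈ -5.6738)
(-16 + J)*12 = (-16 - 800/141)*12 = -3056/141*12 = -12224/47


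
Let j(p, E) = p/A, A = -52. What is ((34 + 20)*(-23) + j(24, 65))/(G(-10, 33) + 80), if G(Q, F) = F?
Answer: -16152/1469 ≈ -10.995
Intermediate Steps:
j(p, E) = -p/52 (j(p, E) = p/(-52) = p*(-1/52) = -p/52)
((34 + 20)*(-23) + j(24, 65))/(G(-10, 33) + 80) = ((34 + 20)*(-23) - 1/52*24)/(33 + 80) = (54*(-23) - 6/13)/113 = (-1242 - 6/13)*(1/113) = -16152/13*1/113 = -16152/1469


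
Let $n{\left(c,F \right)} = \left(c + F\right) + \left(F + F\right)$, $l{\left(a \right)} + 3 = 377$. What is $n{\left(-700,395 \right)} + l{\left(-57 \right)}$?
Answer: $859$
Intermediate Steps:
$l{\left(a \right)} = 374$ ($l{\left(a \right)} = -3 + 377 = 374$)
$n{\left(c,F \right)} = c + 3 F$ ($n{\left(c,F \right)} = \left(F + c\right) + 2 F = c + 3 F$)
$n{\left(-700,395 \right)} + l{\left(-57 \right)} = \left(-700 + 3 \cdot 395\right) + 374 = \left(-700 + 1185\right) + 374 = 485 + 374 = 859$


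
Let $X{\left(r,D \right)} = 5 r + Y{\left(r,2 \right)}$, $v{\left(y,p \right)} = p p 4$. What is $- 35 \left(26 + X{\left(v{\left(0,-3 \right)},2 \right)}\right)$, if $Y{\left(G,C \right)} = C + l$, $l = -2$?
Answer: $-7210$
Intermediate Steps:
$Y{\left(G,C \right)} = -2 + C$ ($Y{\left(G,C \right)} = C - 2 = -2 + C$)
$v{\left(y,p \right)} = 4 p^{2}$ ($v{\left(y,p \right)} = p^{2} \cdot 4 = 4 p^{2}$)
$X{\left(r,D \right)} = 5 r$ ($X{\left(r,D \right)} = 5 r + \left(-2 + 2\right) = 5 r + 0 = 5 r$)
$- 35 \left(26 + X{\left(v{\left(0,-3 \right)},2 \right)}\right) = - 35 \left(26 + 5 \cdot 4 \left(-3\right)^{2}\right) = - 35 \left(26 + 5 \cdot 4 \cdot 9\right) = - 35 \left(26 + 5 \cdot 36\right) = - 35 \left(26 + 180\right) = \left(-35\right) 206 = -7210$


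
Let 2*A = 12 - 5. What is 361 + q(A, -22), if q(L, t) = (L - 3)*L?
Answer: 1451/4 ≈ 362.75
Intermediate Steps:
A = 7/2 (A = (12 - 5)/2 = (½)*7 = 7/2 ≈ 3.5000)
q(L, t) = L*(-3 + L) (q(L, t) = (-3 + L)*L = L*(-3 + L))
361 + q(A, -22) = 361 + 7*(-3 + 7/2)/2 = 361 + (7/2)*(½) = 361 + 7/4 = 1451/4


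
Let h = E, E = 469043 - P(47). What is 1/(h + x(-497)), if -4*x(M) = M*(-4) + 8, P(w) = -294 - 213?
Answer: 1/469051 ≈ 2.1320e-6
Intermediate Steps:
P(w) = -507
E = 469550 (E = 469043 - 1*(-507) = 469043 + 507 = 469550)
h = 469550
x(M) = -2 + M (x(M) = -(M*(-4) + 8)/4 = -(-4*M + 8)/4 = -(8 - 4*M)/4 = -2 + M)
1/(h + x(-497)) = 1/(469550 + (-2 - 497)) = 1/(469550 - 499) = 1/469051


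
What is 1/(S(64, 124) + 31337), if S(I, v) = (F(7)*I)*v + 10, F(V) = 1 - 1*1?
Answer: 1/31347 ≈ 3.1901e-5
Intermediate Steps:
F(V) = 0 (F(V) = 1 - 1 = 0)
S(I, v) = 10 (S(I, v) = (0*I)*v + 10 = 0*v + 10 = 0 + 10 = 10)
1/(S(64, 124) + 31337) = 1/(10 + 31337) = 1/31347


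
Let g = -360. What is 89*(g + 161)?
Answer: -17711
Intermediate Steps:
89*(g + 161) = 89*(-360 + 161) = 89*(-199) = -17711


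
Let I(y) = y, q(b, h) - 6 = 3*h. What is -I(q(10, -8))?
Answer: 18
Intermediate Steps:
q(b, h) = 6 + 3*h
-I(q(10, -8)) = -(6 + 3*(-8)) = -(6 - 24) = -1*(-18) = 18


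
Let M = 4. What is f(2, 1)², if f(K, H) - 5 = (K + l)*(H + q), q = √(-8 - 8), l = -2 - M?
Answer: (1 - 16*I)² ≈ -255.0 - 32.0*I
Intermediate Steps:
l = -6 (l = -2 - 1*4 = -2 - 4 = -6)
q = 4*I (q = √(-16) = 4*I ≈ 4.0*I)
f(K, H) = 5 + (-6 + K)*(H + 4*I) (f(K, H) = 5 + (K - 6)*(H + 4*I) = 5 + (-6 + K)*(H + 4*I))
f(2, 1)² = (5 - 24*I - 6*1 + 1*2 + 4*I*2)² = (5 - 24*I - 6 + 2 + 8*I)² = (1 - 16*I)²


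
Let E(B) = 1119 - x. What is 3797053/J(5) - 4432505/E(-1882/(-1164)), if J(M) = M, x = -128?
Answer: 162509054/215 ≈ 7.5586e+5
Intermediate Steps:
E(B) = 1247 (E(B) = 1119 - 1*(-128) = 1119 + 128 = 1247)
3797053/J(5) - 4432505/E(-1882/(-1164)) = 3797053/5 - 4432505/1247 = 3797053*(⅕) - 4432505*1/1247 = 3797053/5 - 152845/43 = 162509054/215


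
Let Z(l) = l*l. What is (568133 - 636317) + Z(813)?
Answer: 592785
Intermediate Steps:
Z(l) = l²
(568133 - 636317) + Z(813) = (568133 - 636317) + 813² = -68184 + 660969 = 592785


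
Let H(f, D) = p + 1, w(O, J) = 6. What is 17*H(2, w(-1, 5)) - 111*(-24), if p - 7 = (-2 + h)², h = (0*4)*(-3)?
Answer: 2868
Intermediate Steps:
h = 0 (h = 0*(-3) = 0)
p = 11 (p = 7 + (-2 + 0)² = 7 + (-2)² = 7 + 4 = 11)
H(f, D) = 12 (H(f, D) = 11 + 1 = 12)
17*H(2, w(-1, 5)) - 111*(-24) = 17*12 - 111*(-24) = 204 + 2664 = 2868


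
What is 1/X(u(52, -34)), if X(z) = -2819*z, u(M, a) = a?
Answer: 1/95846 ≈ 1.0433e-5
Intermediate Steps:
1/X(u(52, -34)) = 1/(-2819*(-34)) = 1/95846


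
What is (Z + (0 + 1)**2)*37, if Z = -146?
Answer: -5365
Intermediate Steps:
(Z + (0 + 1)**2)*37 = (-146 + (0 + 1)**2)*37 = (-146 + 1**2)*37 = (-146 + 1)*37 = -145*37 = -5365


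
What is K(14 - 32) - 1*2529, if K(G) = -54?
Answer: -2583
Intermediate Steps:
K(14 - 32) - 1*2529 = -54 - 1*2529 = -54 - 2529 = -2583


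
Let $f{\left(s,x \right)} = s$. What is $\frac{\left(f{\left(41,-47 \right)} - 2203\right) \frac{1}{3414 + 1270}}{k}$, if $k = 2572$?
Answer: $- \frac{1081}{6023624} \approx -0.00017946$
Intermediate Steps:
$\frac{\left(f{\left(41,-47 \right)} - 2203\right) \frac{1}{3414 + 1270}}{k} = \frac{\left(41 - 2203\right) \frac{1}{3414 + 1270}}{2572} = - \frac{2162}{4684} \cdot \frac{1}{2572} = \left(-2162\right) \frac{1}{4684} \cdot \frac{1}{2572} = \left(- \frac{1081}{2342}\right) \frac{1}{2572} = - \frac{1081}{6023624}$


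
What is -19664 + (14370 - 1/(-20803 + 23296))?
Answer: -13197943/2493 ≈ -5294.0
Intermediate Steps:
-19664 + (14370 - 1/(-20803 + 23296)) = -19664 + (14370 - 1/2493) = -19664 + 35824409/2493 = -13197943/2493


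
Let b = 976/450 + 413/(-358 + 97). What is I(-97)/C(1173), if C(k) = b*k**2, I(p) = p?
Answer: -70325/585075587 ≈ -0.00012020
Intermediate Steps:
b = 3827/6525 (b = 976*(1/450) + 413/(-261) = 488/225 + 413*(-1/261) = 488/225 - 413/261 = 3827/6525 ≈ 0.58651)
C(k) = 3827*k**2/6525
I(-97)/C(1173) = -97/((3827/6525)*1173**2) = -97/((3827/6525)*1375929) = -97/585075587/725 = -97*725/585075587 = -70325/585075587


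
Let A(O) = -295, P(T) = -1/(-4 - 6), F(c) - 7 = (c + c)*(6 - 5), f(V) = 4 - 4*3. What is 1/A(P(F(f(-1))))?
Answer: -1/295 ≈ -0.0033898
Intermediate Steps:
f(V) = -8 (f(V) = 4 - 12 = -8)
F(c) = 7 + 2*c (F(c) = 7 + (c + c)*(6 - 5) = 7 + (2*c)*1 = 7 + 2*c)
P(T) = ⅒ (P(T) = -1/(-10) = -⅒*(-1) = ⅒)
1/A(P(F(f(-1)))) = 1/(-295) = -1/295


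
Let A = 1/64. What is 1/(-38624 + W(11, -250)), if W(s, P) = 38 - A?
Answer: -64/2469505 ≈ -2.5916e-5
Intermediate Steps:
A = 1/64 ≈ 0.015625
W(s, P) = 2431/64 (W(s, P) = 38 - 1*1/64 = 38 - 1/64 = 2431/64)
1/(-38624 + W(11, -250)) = 1/(-38624 + 2431/64) = 1/(-2469505/64) = -64/2469505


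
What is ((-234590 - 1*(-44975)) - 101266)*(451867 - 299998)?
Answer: -44175806589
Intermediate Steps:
((-234590 - 1*(-44975)) - 101266)*(451867 - 299998) = ((-234590 + 44975) - 101266)*151869 = (-189615 - 101266)*151869 = -290881*151869 = -44175806589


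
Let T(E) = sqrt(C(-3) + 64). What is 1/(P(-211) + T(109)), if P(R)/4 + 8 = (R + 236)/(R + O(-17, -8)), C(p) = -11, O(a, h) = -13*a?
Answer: -22/431 - sqrt(53)/431 ≈ -0.067935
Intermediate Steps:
P(R) = -32 + 4*(236 + R)/(221 + R) (P(R) = -32 + 4*((R + 236)/(R - 13*(-17))) = -32 + 4*((236 + R)/(R + 221)) = -32 + 4*((236 + R)/(221 + R)) = -32 + 4*(236 + R)/(221 + R))
T(E) = sqrt(53) (T(E) = sqrt(-11 + 64) = sqrt(53))
1/(P(-211) + T(109)) = 1/(4*(-1532 - 7*(-211))/(221 - 211) + sqrt(53)) = 1/(4*(-1532 + 1477)/10 + sqrt(53)) = 1/(4*(1/10)*(-55) + sqrt(53)) = 1/(-22 + sqrt(53))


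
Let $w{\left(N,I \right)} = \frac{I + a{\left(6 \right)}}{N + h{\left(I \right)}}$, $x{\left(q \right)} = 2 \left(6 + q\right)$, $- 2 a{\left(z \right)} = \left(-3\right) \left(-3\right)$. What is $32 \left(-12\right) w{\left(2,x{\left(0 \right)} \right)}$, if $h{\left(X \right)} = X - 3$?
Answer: $- \frac{2880}{11} \approx -261.82$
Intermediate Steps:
$h{\left(X \right)} = -3 + X$
$a{\left(z \right)} = - \frac{9}{2}$ ($a{\left(z \right)} = - \frac{\left(-3\right) \left(-3\right)}{2} = \left(- \frac{1}{2}\right) 9 = - \frac{9}{2}$)
$x{\left(q \right)} = 12 + 2 q$
$w{\left(N,I \right)} = \frac{- \frac{9}{2} + I}{-3 + I + N}$ ($w{\left(N,I \right)} = \frac{I - \frac{9}{2}}{N + \left(-3 + I\right)} = \frac{- \frac{9}{2} + I}{-3 + I + N}$)
$32 \left(-12\right) w{\left(2,x{\left(0 \right)} \right)} = 32 \left(-12\right) \frac{- \frac{9}{2} + \left(12 + 2 \cdot 0\right)}{-3 + \left(12 + 2 \cdot 0\right) + 2} = - 384 \frac{- \frac{9}{2} + \left(12 + 0\right)}{-3 + \left(12 + 0\right) + 2} = - 384 \frac{- \frac{9}{2} + 12}{-3 + 12 + 2} = - 384 \cdot \frac{1}{11} \cdot \frac{15}{2} = \left(-384\right) \frac{15}{22} = - \frac{2880}{11}$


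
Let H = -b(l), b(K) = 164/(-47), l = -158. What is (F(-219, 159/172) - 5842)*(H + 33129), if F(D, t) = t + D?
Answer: -1623149090591/8084 ≈ -2.0079e+8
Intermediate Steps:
b(K) = -164/47 (b(K) = 164*(-1/47) = -164/47)
F(D, t) = D + t
H = 164/47 (H = -1*(-164/47) = 164/47 ≈ 3.4894)
(F(-219, 159/172) - 5842)*(H + 33129) = ((-219 + 159/172) - 5842)*(164/47 + 33129) = ((-219 + 159*(1/172)) - 5842)*(1557227/47) = ((-219 + 159/172) - 5842)*(1557227/47) = (-37509/172 - 5842)*(1557227/47) = -1042333/172*1557227/47 = -1623149090591/8084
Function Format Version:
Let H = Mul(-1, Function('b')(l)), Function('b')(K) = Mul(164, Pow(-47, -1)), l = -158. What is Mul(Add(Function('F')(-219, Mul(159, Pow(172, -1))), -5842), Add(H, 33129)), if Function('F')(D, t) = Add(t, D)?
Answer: Rational(-1623149090591, 8084) ≈ -2.0079e+8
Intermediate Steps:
Function('b')(K) = Rational(-164, 47) (Function('b')(K) = Mul(164, Rational(-1, 47)) = Rational(-164, 47))
Function('F')(D, t) = Add(D, t)
H = Rational(164, 47) (H = Mul(-1, Rational(-164, 47)) = Rational(164, 47) ≈ 3.4894)
Mul(Add(Function('F')(-219, Mul(159, Pow(172, -1))), -5842), Add(H, 33129)) = Mul(Add(Add(-219, Mul(159, Pow(172, -1))), -5842), Add(Rational(164, 47), 33129)) = Mul(Add(Add(-219, Mul(159, Rational(1, 172))), -5842), Rational(1557227, 47)) = Mul(Add(Add(-219, Rational(159, 172)), -5842), Rational(1557227, 47)) = Mul(Add(Rational(-37509, 172), -5842), Rational(1557227, 47)) = Mul(Rational(-1042333, 172), Rational(1557227, 47)) = Rational(-1623149090591, 8084)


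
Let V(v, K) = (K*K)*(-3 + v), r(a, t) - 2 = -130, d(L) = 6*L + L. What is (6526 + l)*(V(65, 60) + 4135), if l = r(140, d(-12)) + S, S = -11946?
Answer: -1261254580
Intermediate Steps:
d(L) = 7*L
r(a, t) = -128 (r(a, t) = 2 - 130 = -128)
V(v, K) = K²*(-3 + v)
l = -12074 (l = -128 - 11946 = -12074)
(6526 + l)*(V(65, 60) + 4135) = (6526 - 12074)*(60²*(-3 + 65) + 4135) = -5548*(3600*62 + 4135) = -5548*(223200 + 4135) = -5548*227335 = -1261254580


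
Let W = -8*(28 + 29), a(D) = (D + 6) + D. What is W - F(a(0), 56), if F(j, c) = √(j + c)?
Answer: -456 - √62 ≈ -463.87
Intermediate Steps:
a(D) = 6 + 2*D (a(D) = (6 + D) + D = 6 + 2*D)
F(j, c) = √(c + j)
W = -456 (W = -8*57 = -456)
W - F(a(0), 56) = -456 - √(56 + (6 + 2*0)) = -456 - √(56 + (6 + 0)) = -456 - √(56 + 6) = -456 - √62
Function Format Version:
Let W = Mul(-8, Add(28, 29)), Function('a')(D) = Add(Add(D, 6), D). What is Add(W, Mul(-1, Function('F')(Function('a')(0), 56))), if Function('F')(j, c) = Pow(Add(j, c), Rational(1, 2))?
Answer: Add(-456, Mul(-1, Pow(62, Rational(1, 2)))) ≈ -463.87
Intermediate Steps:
Function('a')(D) = Add(6, Mul(2, D)) (Function('a')(D) = Add(Add(6, D), D) = Add(6, Mul(2, D)))
Function('F')(j, c) = Pow(Add(c, j), Rational(1, 2))
W = -456 (W = Mul(-8, 57) = -456)
Add(W, Mul(-1, Function('F')(Function('a')(0), 56))) = Add(-456, Mul(-1, Pow(Add(56, Add(6, Mul(2, 0))), Rational(1, 2)))) = Add(-456, Mul(-1, Pow(Add(56, Add(6, 0)), Rational(1, 2)))) = Add(-456, Mul(-1, Pow(Add(56, 6), Rational(1, 2)))) = Add(-456, Mul(-1, Pow(62, Rational(1, 2))))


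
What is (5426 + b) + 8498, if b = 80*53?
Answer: 18164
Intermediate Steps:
b = 4240
(5426 + b) + 8498 = (5426 + 4240) + 8498 = 9666 + 8498 = 18164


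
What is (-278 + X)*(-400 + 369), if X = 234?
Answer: 1364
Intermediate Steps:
(-278 + X)*(-400 + 369) = (-278 + 234)*(-400 + 369) = -44*(-31) = 1364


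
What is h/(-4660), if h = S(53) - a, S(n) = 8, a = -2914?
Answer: -1461/2330 ≈ -0.62704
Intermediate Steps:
h = 2922 (h = 8 - 1*(-2914) = 8 + 2914 = 2922)
h/(-4660) = 2922/(-4660) = 2922*(-1/4660) = -1461/2330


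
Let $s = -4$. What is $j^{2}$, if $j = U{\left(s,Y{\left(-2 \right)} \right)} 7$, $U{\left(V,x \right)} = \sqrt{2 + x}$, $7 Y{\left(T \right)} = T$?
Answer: $84$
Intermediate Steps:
$Y{\left(T \right)} = \frac{T}{7}$
$j = 2 \sqrt{21}$ ($j = \sqrt{2 + \frac{1}{7} \left(-2\right)} 7 = \sqrt{2 - \frac{2}{7}} \cdot 7 = \sqrt{\frac{12}{7}} \cdot 7 = \frac{2 \sqrt{21}}{7} \cdot 7 = 2 \sqrt{21} \approx 9.1651$)
$j^{2} = \left(2 \sqrt{21}\right)^{2} = 84$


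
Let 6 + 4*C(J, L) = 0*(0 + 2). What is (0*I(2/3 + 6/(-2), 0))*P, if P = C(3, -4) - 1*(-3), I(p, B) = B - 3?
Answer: 0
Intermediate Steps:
C(J, L) = -3/2 (C(J, L) = -3/2 + (0*(0 + 2))/4 = -3/2 + (0*2)/4 = -3/2 + (1/4)*0 = -3/2 + 0 = -3/2)
I(p, B) = -3 + B
P = 3/2 (P = -3/2 - 1*(-3) = -3/2 + 3 = 3/2 ≈ 1.5000)
(0*I(2/3 + 6/(-2), 0))*P = (0*(-3 + 0))*(3/2) = (0*(-3))*(3/2) = 0*(3/2) = 0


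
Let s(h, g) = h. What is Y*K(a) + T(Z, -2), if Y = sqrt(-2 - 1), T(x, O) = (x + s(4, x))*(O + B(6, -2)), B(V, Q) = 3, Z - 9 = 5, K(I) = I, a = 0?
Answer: 18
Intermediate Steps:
Z = 14 (Z = 9 + 5 = 14)
T(x, O) = (3 + O)*(4 + x) (T(x, O) = (x + 4)*(O + 3) = (4 + x)*(3 + O) = (3 + O)*(4 + x))
Y = I*sqrt(3) (Y = sqrt(-3) = I*sqrt(3) ≈ 1.732*I)
Y*K(a) + T(Z, -2) = (I*sqrt(3))*0 + (12 + 3*14 + 4*(-2) - 2*14) = 0 + (12 + 42 - 8 - 28) = 0 + 18 = 18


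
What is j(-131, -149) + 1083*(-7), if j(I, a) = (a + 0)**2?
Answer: 14620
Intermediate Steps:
j(I, a) = a**2
j(-131, -149) + 1083*(-7) = (-149)**2 + 1083*(-7) = 22201 - 7581 = 14620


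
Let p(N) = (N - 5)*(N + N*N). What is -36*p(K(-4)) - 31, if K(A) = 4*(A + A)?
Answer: 1321313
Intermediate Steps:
K(A) = 8*A (K(A) = 4*(2*A) = 8*A)
p(N) = (-5 + N)*(N + N²)
-36*p(K(-4)) - 31 = -36*8*(-4)*(-5 + (8*(-4))² - 32*(-4)) - 31 = -(-1152)*(-5 + (-32)² - 4*(-32)) - 31 = -(-1152)*(-5 + 1024 + 128) - 31 = -(-1152)*1147 - 31 = -36*(-36704) - 31 = 1321344 - 31 = 1321313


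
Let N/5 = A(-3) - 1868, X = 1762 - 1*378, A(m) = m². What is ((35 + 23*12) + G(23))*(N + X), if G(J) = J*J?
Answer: -6645240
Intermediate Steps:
G(J) = J²
X = 1384 (X = 1762 - 378 = 1384)
N = -9295 (N = 5*((-3)² - 1868) = 5*(9 - 1868) = 5*(-1859) = -9295)
((35 + 23*12) + G(23))*(N + X) = ((35 + 23*12) + 23²)*(-9295 + 1384) = ((35 + 276) + 529)*(-7911) = (311 + 529)*(-7911) = 840*(-7911) = -6645240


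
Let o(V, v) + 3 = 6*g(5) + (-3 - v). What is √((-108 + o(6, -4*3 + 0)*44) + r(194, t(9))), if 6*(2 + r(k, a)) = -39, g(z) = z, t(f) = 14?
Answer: √5870/2 ≈ 38.308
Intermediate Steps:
r(k, a) = -17/2 (r(k, a) = -2 + (⅙)*(-39) = -2 - 13/2 = -17/2)
o(V, v) = 24 - v (o(V, v) = -3 + (6*5 + (-3 - v)) = -3 + (30 + (-3 - v)) = -3 + (27 - v) = 24 - v)
√((-108 + o(6, -4*3 + 0)*44) + r(194, t(9))) = √((-108 + (24 - (-4*3 + 0))*44) - 17/2) = √((-108 + (24 - (-12 + 0))*44) - 17/2) = √((-108 + (24 - 1*(-12))*44) - 17/2) = √((-108 + (24 + 12)*44) - 17/2) = √((-108 + 36*44) - 17/2) = √((-108 + 1584) - 17/2) = √(1476 - 17/2) = √(2935/2) = √5870/2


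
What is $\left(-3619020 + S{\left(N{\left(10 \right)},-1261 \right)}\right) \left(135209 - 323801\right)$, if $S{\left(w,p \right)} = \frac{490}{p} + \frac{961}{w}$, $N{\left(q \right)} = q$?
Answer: $\frac{4303163568268584}{6305} \approx 6.825 \cdot 10^{11}$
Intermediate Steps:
$\left(-3619020 + S{\left(N{\left(10 \right)},-1261 \right)}\right) \left(135209 - 323801\right) = \left(-3619020 + \left(\frac{490}{-1261} + \frac{961}{10}\right)\right) \left(135209 - 323801\right) = \left(-3619020 + \left(490 \left(- \frac{1}{1261}\right) + 961 \cdot \frac{1}{10}\right)\right) \left(-188592\right) = \left(-3619020 + \left(- \frac{490}{1261} + \frac{961}{10}\right)\right) \left(-188592\right) = \left(-3619020 + \frac{1206921}{12610}\right) \left(-188592\right) = \left(- \frac{45634635279}{12610}\right) \left(-188592\right) = \frac{4303163568268584}{6305}$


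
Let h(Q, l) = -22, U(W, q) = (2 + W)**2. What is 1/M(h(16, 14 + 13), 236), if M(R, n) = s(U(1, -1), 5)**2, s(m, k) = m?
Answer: 1/81 ≈ 0.012346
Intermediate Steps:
M(R, n) = 81 (M(R, n) = ((2 + 1)**2)**2 = (3**2)**2 = 9**2 = 81)
1/M(h(16, 14 + 13), 236) = 1/81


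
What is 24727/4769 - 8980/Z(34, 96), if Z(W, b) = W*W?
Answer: -3560302/1378241 ≈ -2.5832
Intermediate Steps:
Z(W, b) = W²
24727/4769 - 8980/Z(34, 96) = 24727/4769 - 8980/(34²) = 24727*(1/4769) - 8980/1156 = 24727/4769 - 8980*1/1156 = 24727/4769 - 2245/289 = -3560302/1378241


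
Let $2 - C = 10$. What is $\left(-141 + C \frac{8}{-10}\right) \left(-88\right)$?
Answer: $\frac{59224}{5} \approx 11845.0$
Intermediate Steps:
$C = -8$ ($C = 2 - 10 = -8$)
$\left(-141 + C \frac{8}{-10}\right) \left(-88\right) = \left(-141 - 8 \frac{8}{-10}\right) \left(-88\right) = \left(-141 - 8 \cdot 8 \left(- \frac{1}{10}\right)\right) \left(-88\right) = \left(-141 - - \frac{32}{5}\right) \left(-88\right) = \left(-141 + \frac{32}{5}\right) \left(-88\right) = \left(- \frac{673}{5}\right) \left(-88\right) = \frac{59224}{5}$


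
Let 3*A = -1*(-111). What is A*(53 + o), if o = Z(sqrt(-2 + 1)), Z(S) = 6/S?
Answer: 1961 - 222*I ≈ 1961.0 - 222.0*I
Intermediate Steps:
o = -6*I (o = 6/(sqrt(-2 + 1)) = 6/(sqrt(-1)) = 6/I = 6*(-I) = -6*I ≈ -6.0*I)
A = 37 (A = (-1*(-111))/3 = (1/3)*111 = 37)
A*(53 + o) = 37*(53 - 6*I) = 1961 - 222*I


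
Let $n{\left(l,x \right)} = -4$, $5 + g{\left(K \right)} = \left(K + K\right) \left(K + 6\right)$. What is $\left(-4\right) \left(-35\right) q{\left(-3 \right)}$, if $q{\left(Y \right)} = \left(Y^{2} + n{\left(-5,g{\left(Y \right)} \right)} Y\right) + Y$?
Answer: $2520$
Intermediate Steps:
$g{\left(K \right)} = -5 + 2 K \left(6 + K\right)$ ($g{\left(K \right)} = -5 + \left(K + K\right) \left(K + 6\right) = -5 + 2 K \left(6 + K\right)$)
$q{\left(Y \right)} = Y^{2} - 3 Y$ ($q{\left(Y \right)} = \left(Y^{2} - 4 Y\right) + Y = Y^{2} - 3 Y$)
$\left(-4\right) \left(-35\right) q{\left(-3 \right)} = \left(-4\right) \left(-35\right) \left(- 3 \left(-3 - 3\right)\right) = 140 \left(\left(-3\right) \left(-6\right)\right) = 140 \cdot 18 = 2520$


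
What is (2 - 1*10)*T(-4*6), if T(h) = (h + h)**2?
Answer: -18432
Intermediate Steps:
T(h) = 4*h**2 (T(h) = (2*h)**2 = 4*h**2)
(2 - 1*10)*T(-4*6) = (2 - 1*10)*(4*(-4*6)**2) = (2 - 10)*(4*(-24)**2) = -32*576 = -8*2304 = -18432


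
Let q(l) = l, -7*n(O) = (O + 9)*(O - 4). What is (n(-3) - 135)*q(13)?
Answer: -1677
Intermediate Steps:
n(O) = -(-4 + O)*(9 + O)/7 (n(O) = -(O + 9)*(O - 4)/7 = -(9 + O)*(-4 + O)/7 = -(-4 + O)*(9 + O)/7)
(n(-3) - 135)*q(13) = ((36/7 - 5/7*(-3) - 1/7*(-3)**2) - 135)*13 = ((36/7 + 15/7 - 1/7*9) - 135)*13 = ((36/7 + 15/7 - 9/7) - 135)*13 = (6 - 135)*13 = -129*13 = -1677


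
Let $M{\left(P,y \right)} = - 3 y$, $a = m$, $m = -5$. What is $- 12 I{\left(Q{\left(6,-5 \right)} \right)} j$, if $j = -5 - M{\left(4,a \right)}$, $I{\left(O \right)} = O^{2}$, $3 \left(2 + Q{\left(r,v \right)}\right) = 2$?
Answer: $\frac{1280}{3} \approx 426.67$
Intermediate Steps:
$a = -5$
$Q{\left(r,v \right)} = - \frac{4}{3}$ ($Q{\left(r,v \right)} = -2 + \frac{1}{3} \cdot 2 = -2 + \frac{2}{3} = - \frac{4}{3}$)
$j = -20$ ($j = -5 - \left(-3\right) \left(-5\right) = -5 - 15 = -20$)
$- 12 I{\left(Q{\left(6,-5 \right)} \right)} j = - 12 \left(- \frac{4}{3}\right)^{2} \left(-20\right) = \left(-12\right) \frac{16}{9} \left(-20\right) = \left(- \frac{64}{3}\right) \left(-20\right) = \frac{1280}{3}$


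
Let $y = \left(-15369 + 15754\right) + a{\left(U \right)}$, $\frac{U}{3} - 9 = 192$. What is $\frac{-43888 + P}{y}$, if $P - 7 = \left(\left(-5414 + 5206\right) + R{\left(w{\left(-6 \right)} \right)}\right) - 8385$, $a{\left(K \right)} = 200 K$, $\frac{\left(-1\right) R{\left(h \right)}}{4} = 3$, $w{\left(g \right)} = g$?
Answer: $- \frac{52486}{120985} \approx -0.43382$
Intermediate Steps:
$U = 603$ ($U = 27 + 3 \cdot 192 = 27 + 576 = 603$)
$R{\left(h \right)} = -12$ ($R{\left(h \right)} = \left(-4\right) 3 = -12$)
$y = 120985$ ($y = \left(-15369 + 15754\right) + 200 \cdot 603 = 385 + 120600 = 120985$)
$P = -8598$ ($P = 7 + \left(\left(\left(-5414 + 5206\right) - 12\right) - 8385\right) = 7 - 8605 = -8598$)
$\frac{-43888 + P}{y} = \frac{-43888 - 8598}{120985} = \left(-52486\right) \frac{1}{120985} = - \frac{52486}{120985}$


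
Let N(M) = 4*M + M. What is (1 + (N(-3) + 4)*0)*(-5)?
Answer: -5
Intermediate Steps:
N(M) = 5*M
(1 + (N(-3) + 4)*0)*(-5) = (1 + (5*(-3) + 4)*0)*(-5) = (1 + (-15 + 4)*0)*(-5) = (1 - 11*0)*(-5) = (1 + 0)*(-5) = 1*(-5) = -5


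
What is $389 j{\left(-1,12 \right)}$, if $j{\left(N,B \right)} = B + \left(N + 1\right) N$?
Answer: $4668$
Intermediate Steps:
$j{\left(N,B \right)} = B + N \left(1 + N\right)$ ($j{\left(N,B \right)} = B + \left(1 + N\right) N = B + N \left(1 + N\right)$)
$389 j{\left(-1,12 \right)} = 389 \left(12 - 1 + \left(-1\right)^{2}\right) = 389 \left(12 - 1 + 1\right) = 389 \cdot 12 = 4668$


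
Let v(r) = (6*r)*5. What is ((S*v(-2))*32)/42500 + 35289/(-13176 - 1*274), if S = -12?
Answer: -2379789/1143250 ≈ -2.0816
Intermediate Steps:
v(r) = 30*r
((S*v(-2))*32)/42500 + 35289/(-13176 - 1*274) = (-360*(-2)*32)/42500 + 35289/(-13176 - 1*274) = (-12*(-60)*32)*(1/42500) + 35289/(-13176 - 274) = (720*32)*(1/42500) + 35289/(-13450) = 23040*(1/42500) + 35289*(-1/13450) = 1152/2125 - 35289/13450 = -2379789/1143250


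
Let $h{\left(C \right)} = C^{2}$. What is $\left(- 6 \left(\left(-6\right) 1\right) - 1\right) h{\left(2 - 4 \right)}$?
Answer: $140$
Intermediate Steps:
$\left(- 6 \left(\left(-6\right) 1\right) - 1\right) h{\left(2 - 4 \right)} = \left(- 6 \left(\left(-6\right) 1\right) - 1\right) \left(2 - 4\right)^{2} = \left(\left(-6\right) \left(-6\right) - 1\right) \left(-2\right)^{2} = \left(36 - 1\right) 4 = 35 \cdot 4 = 140$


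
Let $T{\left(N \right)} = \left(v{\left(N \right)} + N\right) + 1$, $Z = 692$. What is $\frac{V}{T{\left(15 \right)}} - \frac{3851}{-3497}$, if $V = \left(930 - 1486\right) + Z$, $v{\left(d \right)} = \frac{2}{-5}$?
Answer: $\frac{103013}{10491} \approx 9.8192$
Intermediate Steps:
$v{\left(d \right)} = - \frac{2}{5}$ ($v{\left(d \right)} = 2 \left(- \frac{1}{5}\right) = - \frac{2}{5}$)
$T{\left(N \right)} = \frac{3}{5} + N$ ($T{\left(N \right)} = \left(- \frac{2}{5} + N\right) + 1 = \frac{3}{5} + N$)
$V = 136$ ($V = \left(930 - 1486\right) + 692 = -556 + 692 = 136$)
$\frac{V}{T{\left(15 \right)}} - \frac{3851}{-3497} = \frac{136}{\frac{3}{5} + 15} - \frac{3851}{-3497} = \frac{136}{\frac{78}{5}} - - \frac{3851}{3497} = 136 \cdot \frac{5}{78} + \frac{3851}{3497} = \frac{340}{39} + \frac{3851}{3497} = \frac{103013}{10491}$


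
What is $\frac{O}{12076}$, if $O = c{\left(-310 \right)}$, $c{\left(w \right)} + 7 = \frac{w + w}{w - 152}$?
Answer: $- \frac{1307}{2789556} \approx -0.00046853$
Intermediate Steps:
$c{\left(w \right)} = -7 + \frac{2 w}{-152 + w}$ ($c{\left(w \right)} = -7 + \frac{w + w}{w - 152} = -7 + \frac{2 w}{-152 + w}$)
$O = - \frac{1307}{231}$ ($O = \frac{1064 - -1550}{-152 - 310} = \frac{1064 + 1550}{-462} = \left(- \frac{1}{462}\right) 2614 = - \frac{1307}{231} \approx -5.658$)
$\frac{O}{12076} = - \frac{1307}{231 \cdot 12076} = \left(- \frac{1307}{231}\right) \frac{1}{12076} = - \frac{1307}{2789556}$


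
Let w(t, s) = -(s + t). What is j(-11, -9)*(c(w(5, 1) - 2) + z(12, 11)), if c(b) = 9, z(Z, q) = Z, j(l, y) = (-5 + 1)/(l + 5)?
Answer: 14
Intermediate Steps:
j(l, y) = -4/(5 + l)
w(t, s) = -s - t
j(-11, -9)*(c(w(5, 1) - 2) + z(12, 11)) = (-4/(5 - 11))*(9 + 12) = -4/(-6)*21 = -4*(-1/6)*21 = (2/3)*21 = 14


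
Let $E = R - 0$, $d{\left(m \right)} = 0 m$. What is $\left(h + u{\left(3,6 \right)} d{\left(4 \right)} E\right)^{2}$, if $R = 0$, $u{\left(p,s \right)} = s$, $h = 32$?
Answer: $1024$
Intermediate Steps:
$d{\left(m \right)} = 0$
$E = 0$ ($E = 0 - 0 = 0 + 0 = 0$)
$\left(h + u{\left(3,6 \right)} d{\left(4 \right)} E\right)^{2} = \left(32 + 6 \cdot 0 \cdot 0\right)^{2} = \left(32 + 6 \cdot 0\right)^{2} = \left(32 + 0\right)^{2} = 32^{2} = 1024$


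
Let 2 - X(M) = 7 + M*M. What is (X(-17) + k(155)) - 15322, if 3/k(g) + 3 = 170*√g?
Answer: -69951731447/4479491 + 510*√155/4479491 ≈ -15616.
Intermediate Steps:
k(g) = 3/(-3 + 170*√g)
X(M) = -5 - M² (X(M) = 2 - (7 + M*M) = 2 - (7 + M²) = 2 + (-7 - M²) = -5 - M²)
(X(-17) + k(155)) - 15322 = ((-5 - 1*(-17)²) + 3/(-3 + 170*√155)) - 15322 = ((-5 - 1*289) + 3/(-3 + 170*√155)) - 15322 = ((-5 - 289) + 3/(-3 + 170*√155)) - 15322 = (-294 + 3/(-3 + 170*√155)) - 15322 = -15616 + 3/(-3 + 170*√155)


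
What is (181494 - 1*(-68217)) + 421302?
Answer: 671013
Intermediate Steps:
(181494 - 1*(-68217)) + 421302 = (181494 + 68217) + 421302 = 249711 + 421302 = 671013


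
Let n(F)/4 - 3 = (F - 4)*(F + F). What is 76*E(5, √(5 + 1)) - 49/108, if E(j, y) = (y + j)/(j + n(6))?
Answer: 35503/12204 + 76*√6/113 ≈ 4.5566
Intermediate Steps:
n(F) = 12 + 8*F*(-4 + F) (n(F) = 12 + 4*((F - 4)*(F + F)) = 12 + 4*((-4 + F)*(2*F)) = 12 + 4*(2*F*(-4 + F)) = 12 + 8*F*(-4 + F))
E(j, y) = (j + y)/(108 + j) (E(j, y) = (y + j)/(j + (12 - 32*6 + 8*6²)) = (j + y)/(j + (12 - 192 + 8*36)) = (j + y)/(j + (12 - 192 + 288)) = (j + y)/(j + 108) = (j + y)/(108 + j))
76*E(5, √(5 + 1)) - 49/108 = 76*((5 + √(5 + 1))/(108 + 5)) - 49/108 = 76*((5 + √6)/113) - 49*1/108 = 76*((5 + √6)/113) - 49/108 = 76*(5/113 + √6/113) - 49/108 = (380/113 + 76*√6/113) - 49/108 = 35503/12204 + 76*√6/113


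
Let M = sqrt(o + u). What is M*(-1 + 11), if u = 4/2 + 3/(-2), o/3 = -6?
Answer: 5*I*sqrt(70) ≈ 41.833*I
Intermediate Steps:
o = -18 (o = 3*(-6) = -18)
u = 1/2 (u = 4*(1/2) + 3*(-1/2) = 2 - 3/2 = 1/2 ≈ 0.50000)
M = I*sqrt(70)/2 (M = sqrt(-18 + 1/2) = sqrt(-35/2) = I*sqrt(70)/2 ≈ 4.1833*I)
M*(-1 + 11) = (I*sqrt(70)/2)*(-1 + 11) = (I*sqrt(70)/2)*10 = 5*I*sqrt(70)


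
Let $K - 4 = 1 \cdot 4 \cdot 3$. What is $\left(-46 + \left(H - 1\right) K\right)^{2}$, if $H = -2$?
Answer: $8836$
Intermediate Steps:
$K = 16$ ($K = 4 + 1 \cdot 4 \cdot 3 = 4 + 4 \cdot 3 = 4 + 12 = 16$)
$\left(-46 + \left(H - 1\right) K\right)^{2} = \left(-46 + \left(-2 - 1\right) 16\right)^{2} = \left(-46 - 48\right)^{2} = \left(-94\right)^{2} = 8836$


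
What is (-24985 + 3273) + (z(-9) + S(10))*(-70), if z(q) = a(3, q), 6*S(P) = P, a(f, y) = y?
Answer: -63596/3 ≈ -21199.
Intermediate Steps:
S(P) = P/6
z(q) = q
(-24985 + 3273) + (z(-9) + S(10))*(-70) = (-24985 + 3273) + (-9 + (⅙)*10)*(-70) = -21712 + (-9 + 5/3)*(-70) = -21712 - 22/3*(-70) = -21712 + 1540/3 = -63596/3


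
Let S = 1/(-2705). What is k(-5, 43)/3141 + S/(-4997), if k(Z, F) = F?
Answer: 581229196/42456535785 ≈ 0.013690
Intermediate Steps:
S = -1/2705 ≈ -0.00036969
k(-5, 43)/3141 + S/(-4997) = 43/3141 - 1/2705/(-4997) = 43*(1/3141) - 1/2705*(-1/4997) = 43/3141 + 1/13516885 = 581229196/42456535785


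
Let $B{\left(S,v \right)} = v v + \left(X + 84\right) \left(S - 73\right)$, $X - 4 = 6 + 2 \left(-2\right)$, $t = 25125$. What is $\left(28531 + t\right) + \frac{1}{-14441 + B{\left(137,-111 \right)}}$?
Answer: $\frac{195307841}{3640} \approx 53656.0$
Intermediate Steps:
$X = 6$ ($X = 4 + \left(6 + 2 \left(-2\right)\right) = 4 + \left(6 - 4\right) = 4 + 2 = 6$)
$B{\left(S,v \right)} = -6570 + v^{2} + 90 S$ ($B{\left(S,v \right)} = v v + \left(6 + 84\right) \left(S - 73\right) = v^{2} + 90 \left(-73 + S\right) = v^{2} + \left(-6570 + 90 S\right) = -6570 + v^{2} + 90 S$)
$\left(28531 + t\right) + \frac{1}{-14441 + B{\left(137,-111 \right)}} = \left(28531 + 25125\right) + \frac{1}{-14441 + \left(-6570 + \left(-111\right)^{2} + 90 \cdot 137\right)} = 53656 + \frac{1}{-14441 + \left(-6570 + 12321 + 12330\right)} = 53656 + \frac{1}{-14441 + 18081} = 53656 + \frac{1}{3640} = \frac{195307841}{3640}$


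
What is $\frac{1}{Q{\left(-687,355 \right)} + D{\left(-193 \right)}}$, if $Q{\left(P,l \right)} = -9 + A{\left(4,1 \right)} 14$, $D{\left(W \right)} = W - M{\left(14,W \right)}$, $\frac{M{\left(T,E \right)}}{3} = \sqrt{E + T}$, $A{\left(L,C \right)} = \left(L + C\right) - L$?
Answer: $\frac{i}{- 188 i + 3 \sqrt{179}} \approx -0.0050873 + 0.0010861 i$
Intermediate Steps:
$A{\left(L,C \right)} = C$ ($A{\left(L,C \right)} = \left(C + L\right) - L = C$)
$M{\left(T,E \right)} = 3 \sqrt{E + T}$
$D{\left(W \right)} = W - 3 \sqrt{14 + W}$ ($D{\left(W \right)} = W - 3 \sqrt{W + 14} = W - 3 \sqrt{14 + W}$)
$Q{\left(P,l \right)} = 5$ ($Q{\left(P,l \right)} = -9 + 1 \cdot 14 = -9 + 14 = 5$)
$\frac{1}{Q{\left(-687,355 \right)} + D{\left(-193 \right)}} = \frac{1}{5 - \left(193 + 3 \sqrt{14 - 193}\right)} = \frac{1}{5 - \left(193 + 3 \sqrt{-179}\right)} = \frac{1}{5 - \left(193 + 3 i \sqrt{179}\right)} = \frac{1}{-188 - 3 i \sqrt{179}}$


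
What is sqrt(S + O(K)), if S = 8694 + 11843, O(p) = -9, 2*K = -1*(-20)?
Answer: 4*sqrt(1283) ≈ 143.28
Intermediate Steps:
K = 10 (K = (-1*(-20))/2 = (1/2)*20 = 10)
S = 20537
sqrt(S + O(K)) = sqrt(20537 - 9) = sqrt(20528) = 4*sqrt(1283)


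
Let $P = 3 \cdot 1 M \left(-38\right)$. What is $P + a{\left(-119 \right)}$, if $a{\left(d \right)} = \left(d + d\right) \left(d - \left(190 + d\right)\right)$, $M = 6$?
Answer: $44536$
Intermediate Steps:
$a{\left(d \right)} = - 380 d$ ($a{\left(d \right)} = 2 d \left(-190\right) = - 380 d$)
$P = -684$ ($P = 3 \cdot 1 \cdot 6 \left(-38\right) = 3 \cdot 6 \left(-38\right) = 18 \left(-38\right) = -684$)
$P + a{\left(-119 \right)} = -684 - -45220 = -684 + 45220 = 44536$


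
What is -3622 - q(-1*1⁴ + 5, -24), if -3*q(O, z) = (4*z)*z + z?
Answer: -2862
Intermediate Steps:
q(O, z) = -4*z²/3 - z/3 (q(O, z) = -((4*z)*z + z)/3 = -(4*z² + z)/3 = -(z + 4*z²)/3 = -4*z²/3 - z/3)
-3622 - q(-1*1⁴ + 5, -24) = -3622 - (-1)*(-24)*(1 + 4*(-24))/3 = -3622 - (-1)*(-24)*(1 - 96)/3 = -3622 - (-1)*(-24)*(-95)/3 = -3622 - 1*(-760) = -3622 + 760 = -2862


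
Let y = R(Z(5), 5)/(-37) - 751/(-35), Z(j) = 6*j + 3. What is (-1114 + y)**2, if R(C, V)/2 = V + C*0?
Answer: 2002771227249/1677025 ≈ 1.1942e+6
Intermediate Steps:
Z(j) = 3 + 6*j
R(C, V) = 2*V (R(C, V) = 2*(V + C*0) = 2*(V + 0) = 2*V)
y = 27437/1295 (y = (2*5)/(-37) - 751/(-35) = 10*(-1/37) - 751*(-1/35) = -10/37 + 751/35 = 27437/1295 ≈ 21.187)
(-1114 + y)**2 = (-1114 + 27437/1295)**2 = (-1415193/1295)**2 = 2002771227249/1677025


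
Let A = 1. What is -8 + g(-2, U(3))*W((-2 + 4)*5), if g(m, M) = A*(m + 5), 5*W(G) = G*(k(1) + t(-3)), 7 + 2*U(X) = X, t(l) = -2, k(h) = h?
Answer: -14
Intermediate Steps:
U(X) = -7/2 + X/2
W(G) = -G/5 (W(G) = (G*(1 - 2))/5 = (G*(-1))/5 = (-G)/5 = -G/5)
g(m, M) = 5 + m (g(m, M) = 1*(m + 5) = 1*(5 + m) = 5 + m)
-8 + g(-2, U(3))*W((-2 + 4)*5) = -8 + (5 - 2)*(-(-2 + 4)*5/5) = -8 + 3*(-2*5/5) = -8 + 3*(-⅕*10) = -8 + 3*(-2) = -8 - 6 = -14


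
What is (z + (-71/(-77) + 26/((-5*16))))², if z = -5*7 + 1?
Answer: 10584500161/9486400 ≈ 1115.8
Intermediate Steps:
z = -34 (z = -35 + 1 = -34)
(z + (-71/(-77) + 26/((-5*16))))² = (-34 + (-71/(-77) + 26/((-5*16))))² = (-34 + (-71*(-1/77) + 26/(-80)))² = (-34 + (71/77 + 26*(-1/80)))² = (-34 + (71/77 - 13/40))² = (-34 + 1839/3080)² = (-102881/3080)² = 10584500161/9486400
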